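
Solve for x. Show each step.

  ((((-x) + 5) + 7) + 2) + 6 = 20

Step 1. [((((-x) + 5) + 7) + 2) + 6 = 20] peel the +6: subtract 6 from each side, so sub: (((-x) + 5) + 7) + 2 = 14.
Step 2. [(((-x) + 5) + 7) + 2 = 14] peel the +2: subtract 2 from each side, so sub: ((-x) + 5) + 7 = 12.
Step 3. [((-x) + 5) + 7 = 12] 7 comes off first (subtract 7) ⇒ sub: (-x) + 5 = 5.
Step 4. [(-x) + 5 = 5] peel the +5: subtract 5 from each side ⇒ sub: -x = 0.
Step 5. [-x = 0] leading − — multiply by −1 ⇒ neg: x = 0.

Answer: x ∈ {0}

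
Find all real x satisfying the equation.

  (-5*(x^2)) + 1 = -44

Step 1. [(-5*(x^2)) + 1 = -44] 1 comes off first (subtract 1) ⇒ sub: -5*(x^2) = -45.
Step 2. [-5*(x^2) = -45] leading coefficient -5: divide by -5 ⇒ div: x^2 = 9.
Step 3. [x^2 = 9] LHS squared, RHS 9 ≥ 0: apply √ (±), so sqrt: x = 3 or -3.

Answer: x ∈ {-3, 3}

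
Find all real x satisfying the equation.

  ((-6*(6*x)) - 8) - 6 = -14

Step 1. [((-6*(6*x)) - 8) - 6 = -14] peel the -6: add 6 from each side, so sub: (-6*(6*x)) - 8 = -8.
Step 2. [(-6*(6*x)) - 8 = -8] peel the -8: add 8 from each side, so sub: -6*(6*x) = 0.
Step 3. [-6*(6*x) = 0] -6·(inner) — divide through by -6, so div: 6*x = 0.
Step 4. [6*x = 0] divide by the outer 6. So div: x = 0.

Answer: x ∈ {0}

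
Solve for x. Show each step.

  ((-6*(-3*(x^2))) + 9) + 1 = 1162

Step 1. [((-6*(-3*(x^2))) + 9) + 1 = 1162] +1 is outermost — subtract 1 both sides. So sub: (-6*(-3*(x^2))) + 9 = 1161.
Step 2. [(-6*(-3*(x^2))) + 9 = 1161] 9 comes off first (subtract 9) ⇒ sub: -6*(-3*(x^2)) = 1152.
Step 3. [-6*(-3*(x^2)) = 1152] LHS = -6·(…); ÷-6 both sides, so div: -3*(x^2) = -192.
Step 4. [-3*(x^2) = -192] leading coefficient -3: divide by -3, so div: x^2 = 64.
Step 5. [x^2 = 64] 64 ≥ 0, LHS is (·)² — take ±√. So sqrt: x = 8 or -8.

Answer: x ∈ {-8, 8}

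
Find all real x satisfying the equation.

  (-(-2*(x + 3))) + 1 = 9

Step 1. [(-(-2*(x + 3))) + 1 = 9] +1 is outermost — subtract 1 both sides. So sub: -(-2*(x + 3)) = 8.
Step 2. [-(-2*(x + 3)) = 8] leading − — multiply by −1 ⇒ neg: -2*(x + 3) = -8.
Step 3. [-2*(x + 3) = -8] leading coefficient -2: divide by -2, so div: x + 3 = 4.
Step 4. [x + 3 = 4] 3 comes off first (subtract 3), so sub: x = 1.

Answer: x ∈ {1}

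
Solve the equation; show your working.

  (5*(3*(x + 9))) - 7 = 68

Step 1. [(5*(3*(x + 9))) - 7 = 68] peel the -7: add 7 from each side. So sub: 5*(3*(x + 9)) = 75.
Step 2. [5*(3*(x + 9)) = 75] 5 out front; divide by 5. So div: 3*(x + 9) = 15.
Step 3. [3*(x + 9) = 15] leading coefficient 3: divide by 3 ⇒ div: x + 9 = 5.
Step 4. [x + 9 = 5] +9 is outermost — subtract 9 both sides, so sub: x = -4.

Answer: x ∈ {-4}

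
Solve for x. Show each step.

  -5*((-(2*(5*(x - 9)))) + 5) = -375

Step 1. [-5*((-(2*(5*(x - 9)))) + 5) = -375] leading coefficient -5: divide by -5. So div: (-(2*(5*(x - 9)))) + 5 = 75.
Step 2. [(-(2*(5*(x - 9)))) + 5 = 75] +5 is outermost — subtract 5 both sides ⇒ sub: -(2*(5*(x - 9))) = 70.
Step 3. [-(2*(5*(x - 9))) = 70] leading − — multiply by −1, so neg: 2*(5*(x - 9)) = -70.
Step 4. [2*(5*(x - 9)) = -70] divide by the outer 2 ⇒ div: 5*(x - 9) = -35.
Step 5. [5*(x - 9) = -35] LHS = 5·(…); ÷5 both sides ⇒ div: x - 9 = -7.
Step 6. [x - 9 = -7] the outer -9 inverts by adding 9, so sub: x = 2.

Answer: x ∈ {2}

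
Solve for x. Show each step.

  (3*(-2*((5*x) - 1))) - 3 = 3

Step 1. [(3*(-2*((5*x) - 1))) - 3 = 3] add 3: x sits inside (… - 3), so sub: 3*(-2*((5*x) - 1)) = 6.
Step 2. [3*(-2*((5*x) - 1)) = 6] LHS = 3·(…); ÷3 both sides. So div: -2*((5*x) - 1) = 2.
Step 3. [-2*((5*x) - 1) = 2] -2·(inner) — divide through by -2, so div: (5*x) - 1 = -1.
Step 4. [(5*x) - 1 = -1] the outer -1 inverts by adding 1, so sub: 5*x = 0.
Step 5. [5*x = 0] 5·(inner) — divide through by 5. So div: x = 0.

Answer: x ∈ {0}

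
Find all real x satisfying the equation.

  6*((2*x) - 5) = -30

Step 1. [6*((2*x) - 5) = -30] LHS = 6·(…); ÷6 both sides ⇒ div: (2*x) - 5 = -5.
Step 2. [(2*x) - 5 = -5] peel the -5: add 5 from each side, so sub: 2*x = 0.
Step 3. [2*x = 0] LHS = 2·(…); ÷2 both sides. So div: x = 0.

Answer: x ∈ {0}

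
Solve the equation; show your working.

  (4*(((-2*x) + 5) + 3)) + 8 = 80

Step 1. [(4*(((-2*x) + 5) + 3)) + 8 = 80] 8 comes off first (subtract 8). So sub: 4*(((-2*x) + 5) + 3) = 72.
Step 2. [4*(((-2*x) + 5) + 3) = 72] LHS = 4·(…); ÷4 both sides ⇒ div: ((-2*x) + 5) + 3 = 18.
Step 3. [((-2*x) + 5) + 3 = 18] the outer +3 inverts by subtracting 3. So sub: (-2*x) + 5 = 15.
Step 4. [(-2*x) + 5 = 15] peel the +5: subtract 5 from each side, so sub: -2*x = 10.
Step 5. [-2*x = 10] LHS = -2·(…); ÷-2 both sides. So div: x = -5.

Answer: x ∈ {-5}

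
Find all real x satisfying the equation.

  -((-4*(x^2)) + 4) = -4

Step 1. [-((-4*(x^2)) + 4) = -4] flip signs both sides, so neg: (-4*(x^2)) + 4 = 4.
Step 2. [(-4*(x^2)) + 4 = 4] subtract 4: x sits inside (… + 4), so sub: -4*(x^2) = 0.
Step 3. [-4*(x^2) = 0] divide by the outer -4, so div: x^2 = 0.
Step 4. [x^2 = 0] LHS squared, RHS 0 ≥ 0: apply √ (±). So sqrt: x = 0.

Answer: x ∈ {0}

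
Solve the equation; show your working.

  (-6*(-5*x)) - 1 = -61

Step 1. [(-6*(-5*x)) - 1 = -61] -1 is outermost — add 1 both sides, so sub: -6*(-5*x) = -60.
Step 2. [-6*(-5*x) = -60] divide by the outer -6 ⇒ div: -5*x = 10.
Step 3. [-5*x = 10] -5 out front; divide by -5. So div: x = -2.

Answer: x ∈ {-2}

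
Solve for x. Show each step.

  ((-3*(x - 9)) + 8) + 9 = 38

Step 1. [((-3*(x - 9)) + 8) + 9 = 38] peel the +9: subtract 9 from each side ⇒ sub: (-3*(x - 9)) + 8 = 29.
Step 2. [(-3*(x - 9)) + 8 = 29] +8 is outermost — subtract 8 both sides. So sub: -3*(x - 9) = 21.
Step 3. [-3*(x - 9) = 21] leading coefficient -3: divide by -3. So div: x - 9 = -7.
Step 4. [x - 9 = -7] the outer -9 inverts by adding 9, so sub: x = 2.

Answer: x ∈ {2}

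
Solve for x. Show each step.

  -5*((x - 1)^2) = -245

Step 1. [-5*((x - 1)^2) = -245] -5·(inner) — divide through by -5 ⇒ div: (x - 1)^2 = 49.
Step 2. [(x - 1)^2 = 49] √ both sides: 49 ≥ 0 gives two branches ⇒ sqrt: x - 1 = 7 or -7.
Step 3. [x - 1 = 7 or -7] the outer -1 inverts by adding 1 ⇒ sub: x = 8 or -6.

Answer: x ∈ {-6, 8}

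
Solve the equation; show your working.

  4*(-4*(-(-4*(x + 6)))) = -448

Step 1. [4*(-4*(-(-4*(x + 6)))) = -448] divide by the outer 4 ⇒ div: -4*(-(-4*(x + 6))) = -112.
Step 2. [-4*(-(-4*(x + 6))) = -112] -4·(inner) — divide through by -4 ⇒ div: -(-4*(x + 6)) = 28.
Step 3. [-(-4*(x + 6)) = 28] flip signs both sides ⇒ neg: -4*(x + 6) = -28.
Step 4. [-4*(x + 6) = -28] LHS = -4·(…); ÷-4 both sides. So div: x + 6 = 7.
Step 5. [x + 6 = 7] peel the +6: subtract 6 from each side ⇒ sub: x = 1.

Answer: x ∈ {1}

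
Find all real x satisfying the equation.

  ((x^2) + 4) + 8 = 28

Step 1. [((x^2) + 4) + 8 = 28] the outer +8 inverts by subtracting 8, so sub: (x^2) + 4 = 20.
Step 2. [(x^2) + 4 = 20] 4 comes off first (subtract 4) ⇒ sub: x^2 = 16.
Step 3. [x^2 = 16] √ both sides: 16 ≥ 0 gives two branches ⇒ sqrt: x = 4 or -4.

Answer: x ∈ {-4, 4}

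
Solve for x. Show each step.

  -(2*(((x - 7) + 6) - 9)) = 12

Step 1. [-(2*(((x - 7) + 6) - 9)) = 12] leading − — multiply by −1. So neg: 2*(((x - 7) + 6) - 9) = -12.
Step 2. [2*(((x - 7) + 6) - 9) = -12] 2·(inner) — divide through by 2, so div: ((x - 7) + 6) - 9 = -6.
Step 3. [((x - 7) + 6) - 9 = -6] 9 comes off first (add 9), so sub: (x - 7) + 6 = 3.
Step 4. [(x - 7) + 6 = 3] +6 is outermost — subtract 6 both sides, so sub: x - 7 = -3.
Step 5. [x - 7 = -3] peel the -7: add 7 from each side. So sub: x = 4.

Answer: x ∈ {4}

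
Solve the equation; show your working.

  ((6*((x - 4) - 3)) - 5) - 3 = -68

Step 1. [((6*((x - 4) - 3)) - 5) - 3 = -68] add 3: x sits inside (… - 3), so sub: (6*((x - 4) - 3)) - 5 = -65.
Step 2. [(6*((x - 4) - 3)) - 5 = -65] -5 is outermost — add 5 both sides. So sub: 6*((x - 4) - 3) = -60.
Step 3. [6*((x - 4) - 3) = -60] leading coefficient 6: divide by 6. So div: (x - 4) - 3 = -10.
Step 4. [(x - 4) - 3 = -10] 3 comes off first (add 3), so sub: x - 4 = -7.
Step 5. [x - 4 = -7] add 4: x sits inside (… - 4) ⇒ sub: x = -3.

Answer: x ∈ {-3}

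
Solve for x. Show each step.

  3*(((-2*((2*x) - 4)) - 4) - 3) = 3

Step 1. [3*(((-2*((2*x) - 4)) - 4) - 3) = 3] 3 out front; divide by 3 ⇒ div: ((-2*((2*x) - 4)) - 4) - 3 = 1.
Step 2. [((-2*((2*x) - 4)) - 4) - 3 = 1] 3 comes off first (add 3) ⇒ sub: (-2*((2*x) - 4)) - 4 = 4.
Step 3. [(-2*((2*x) - 4)) - 4 = 4] the outer -4 inverts by adding 4 ⇒ sub: -2*((2*x) - 4) = 8.
Step 4. [-2*((2*x) - 4) = 8] divide by the outer -2. So div: (2*x) - 4 = -4.
Step 5. [(2*x) - 4 = -4] 4 comes off first (add 4) ⇒ sub: 2*x = 0.
Step 6. [2*x = 0] LHS = 2·(…); ÷2 both sides ⇒ div: x = 0.

Answer: x ∈ {0}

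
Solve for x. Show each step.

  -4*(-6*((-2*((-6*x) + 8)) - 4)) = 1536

Step 1. [-4*(-6*((-2*((-6*x) + 8)) - 4)) = 1536] LHS = -4·(…); ÷-4 both sides, so div: -6*((-2*((-6*x) + 8)) - 4) = -384.
Step 2. [-6*((-2*((-6*x) + 8)) - 4) = -384] -6·(inner) — divide through by -6 ⇒ div: (-2*((-6*x) + 8)) - 4 = 64.
Step 3. [(-2*((-6*x) + 8)) - 4 = 64] add 4: x sits inside (… - 4) ⇒ sub: -2*((-6*x) + 8) = 68.
Step 4. [-2*((-6*x) + 8) = 68] -2 out front; divide by -2. So div: (-6*x) + 8 = -34.
Step 5. [(-6*x) + 8 = -34] peel the +8: subtract 8 from each side. So sub: -6*x = -42.
Step 6. [-6*x = -42] -6·(inner) — divide through by -6. So div: x = 7.

Answer: x ∈ {7}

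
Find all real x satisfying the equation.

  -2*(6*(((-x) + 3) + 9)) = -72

Step 1. [-2*(6*(((-x) + 3) + 9)) = -72] -2·(inner) — divide through by -2, so div: 6*(((-x) + 3) + 9) = 36.
Step 2. [6*(((-x) + 3) + 9) = 36] divide by the outer 6 ⇒ div: ((-x) + 3) + 9 = 6.
Step 3. [((-x) + 3) + 9 = 6] subtract 9: x sits inside (… + 9), so sub: (-x) + 3 = -3.
Step 4. [(-x) + 3 = -3] +3 is outermost — subtract 3 both sides. So sub: -x = -6.
Step 5. [-x = -6] LHS negated; negate both sides, so neg: x = 6.

Answer: x ∈ {6}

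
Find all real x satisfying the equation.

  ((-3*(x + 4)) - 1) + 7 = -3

Step 1. [((-3*(x + 4)) - 1) + 7 = -3] +7 is outermost — subtract 7 both sides, so sub: (-3*(x + 4)) - 1 = -10.
Step 2. [(-3*(x + 4)) - 1 = -10] -1 is outermost — add 1 both sides. So sub: -3*(x + 4) = -9.
Step 3. [-3*(x + 4) = -9] LHS = -3·(…); ÷-3 both sides, so div: x + 4 = 3.
Step 4. [x + 4 = 3] 4 comes off first (subtract 4) ⇒ sub: x = -1.

Answer: x ∈ {-1}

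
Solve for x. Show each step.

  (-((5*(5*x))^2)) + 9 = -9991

Step 1. [(-((5*(5*x))^2)) + 9 = -9991] 9 comes off first (subtract 9). So sub: -((5*(5*x))^2) = -10000.
Step 2. [-((5*(5*x))^2) = -10000] flip signs both sides ⇒ neg: (5*(5*x))^2 = 10000.
Step 3. [(5*(5*x))^2 = 10000] LHS squared, RHS 10000 ≥ 0: apply √ (±) ⇒ sqrt: 5*(5*x) = 100 or -100.
Step 4. [5*(5*x) = 100 or -100] divide by the outer 5, so div: 5*x = 20 or -20.
Step 5. [5*x = 20 or -20] 5 out front; divide by 5, so div: x = 4 or -4.

Answer: x ∈ {-4, 4}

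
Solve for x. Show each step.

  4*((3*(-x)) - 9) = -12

Step 1. [4*((3*(-x)) - 9) = -12] 4 out front; divide by 4 ⇒ div: (3*(-x)) - 9 = -3.
Step 2. [(3*(-x)) - 9 = -3] 3 divides every term; factor it out. So factor: (-x) - 3 = -1.
Step 3. [(-x) - 3 = -1] add 3: x sits inside (… - 3). So sub: -x = 2.
Step 4. [-x = 2] LHS negated; negate both sides. So neg: x = -2.

Answer: x ∈ {-2}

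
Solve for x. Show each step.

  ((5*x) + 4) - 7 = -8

Step 1. [((5*x) + 4) - 7 = -8] 7 comes off first (add 7) ⇒ sub: (5*x) + 4 = -1.
Step 2. [(5*x) + 4 = -1] 4 comes off first (subtract 4). So sub: 5*x = -5.
Step 3. [5*x = -5] 5 out front; divide by 5 ⇒ div: x = -1.

Answer: x ∈ {-1}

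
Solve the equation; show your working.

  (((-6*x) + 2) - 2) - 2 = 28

Step 1. [(((-6*x) + 2) - 2) - 2 = 28] 2 comes off first (add 2) ⇒ sub: ((-6*x) + 2) - 2 = 30.
Step 2. [((-6*x) + 2) - 2 = 30] peel the -2: add 2 from each side, so sub: (-6*x) + 2 = 32.
Step 3. [(-6*x) + 2 = 32] the outer +2 inverts by subtracting 2. So sub: -6*x = 30.
Step 4. [-6*x = 30] LHS = -6·(…); ÷-6 both sides ⇒ div: x = -5.

Answer: x ∈ {-5}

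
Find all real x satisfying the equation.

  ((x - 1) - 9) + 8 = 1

Step 1. [((x - 1) - 9) + 8 = 1] the outer +8 inverts by subtracting 8, so sub: (x - 1) - 9 = -7.
Step 2. [(x - 1) - 9 = -7] -9 is outermost — add 9 both sides. So sub: x - 1 = 2.
Step 3. [x - 1 = 2] peel the -1: add 1 from each side ⇒ sub: x = 3.

Answer: x ∈ {3}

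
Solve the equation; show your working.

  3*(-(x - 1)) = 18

Step 1. [3*(-(x - 1)) = 18] leading coefficient 3: divide by 3, so div: -(x - 1) = 6.
Step 2. [-(x - 1) = 6] flip signs both sides, so neg: x - 1 = -6.
Step 3. [x - 1 = -6] the outer -1 inverts by adding 1. So sub: x = -5.

Answer: x ∈ {-5}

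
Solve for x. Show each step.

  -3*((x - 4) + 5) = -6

Step 1. [-3*((x - 4) + 5) = -6] leading coefficient -3: divide by -3, so div: (x - 4) + 5 = 2.
Step 2. [(x - 4) + 5 = 2] subtract 5: x sits inside (… + 5), so sub: x - 4 = -3.
Step 3. [x - 4 = -3] add 4: x sits inside (… - 4), so sub: x = 1.

Answer: x ∈ {1}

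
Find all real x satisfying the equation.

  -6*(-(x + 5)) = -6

Step 1. [-6*(-(x + 5)) = -6] divide by the outer -6. So div: -(x + 5) = 1.
Step 2. [-(x + 5) = 1] leading − — multiply by −1. So neg: x + 5 = -1.
Step 3. [x + 5 = -1] +5 is outermost — subtract 5 both sides, so sub: x = -6.

Answer: x ∈ {-6}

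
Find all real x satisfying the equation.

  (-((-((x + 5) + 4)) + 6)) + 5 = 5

Step 1. [(-((-((x + 5) + 4)) + 6)) + 5 = 5] subtract 5: x sits inside (… + 5) ⇒ sub: -((-((x + 5) + 4)) + 6) = 0.
Step 2. [-((-((x + 5) + 4)) + 6) = 0] flip signs both sides ⇒ neg: (-((x + 5) + 4)) + 6 = 0.
Step 3. [(-((x + 5) + 4)) + 6 = 0] 6 comes off first (subtract 6) ⇒ sub: -((x + 5) + 4) = -6.
Step 4. [-((x + 5) + 4) = -6] leading − — multiply by −1, so neg: (x + 5) + 4 = 6.
Step 5. [(x + 5) + 4 = 6] the outer +4 inverts by subtracting 4. So sub: x + 5 = 2.
Step 6. [x + 5 = 2] subtract 5: x sits inside (… + 5), so sub: x = -3.

Answer: x ∈ {-3}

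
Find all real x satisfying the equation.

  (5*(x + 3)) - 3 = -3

Step 1. [(5*(x + 3)) - 3 = -3] peel the -3: add 3 from each side, so sub: 5*(x + 3) = 0.
Step 2. [5*(x + 3) = 0] 5·(inner) — divide through by 5 ⇒ div: x + 3 = 0.
Step 3. [x + 3 = 0] subtract 3: x sits inside (… + 3). So sub: x = -3.

Answer: x ∈ {-3}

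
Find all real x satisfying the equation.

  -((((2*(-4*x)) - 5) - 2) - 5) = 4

Step 1. [-((((2*(-4*x)) - 5) - 2) - 5) = 4] leading − — multiply by −1, so neg: (((2*(-4*x)) - 5) - 2) - 5 = -4.
Step 2. [(((2*(-4*x)) - 5) - 2) - 5 = -4] -5 is outermost — add 5 both sides. So sub: ((2*(-4*x)) - 5) - 2 = 1.
Step 3. [((2*(-4*x)) - 5) - 2 = 1] 2 comes off first (add 2). So sub: (2*(-4*x)) - 5 = 3.
Step 4. [(2*(-4*x)) - 5 = 3] the outer -5 inverts by adding 5. So sub: 2*(-4*x) = 8.
Step 5. [2*(-4*x) = 8] leading coefficient 2: divide by 2, so div: -4*x = 4.
Step 6. [-4*x = 4] divide by the outer -4, so div: x = -1.

Answer: x ∈ {-1}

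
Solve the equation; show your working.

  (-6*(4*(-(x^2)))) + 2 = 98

Step 1. [(-6*(4*(-(x^2)))) + 2 = 98] +2 is outermost — subtract 2 both sides ⇒ sub: -6*(4*(-(x^2))) = 96.
Step 2. [-6*(4*(-(x^2))) = 96] -6·(inner) — divide through by -6. So div: 4*(-(x^2)) = -16.
Step 3. [4*(-(x^2)) = -16] 4·(inner) — divide through by 4. So div: -(x^2) = -4.
Step 4. [-(x^2) = -4] LHS negated; negate both sides ⇒ neg: x^2 = 4.
Step 5. [x^2 = 4] √ both sides: 4 ≥ 0 gives two branches, so sqrt: x = 2 or -2.

Answer: x ∈ {-2, 2}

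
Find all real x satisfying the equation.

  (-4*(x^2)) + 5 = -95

Step 1. [(-4*(x^2)) + 5 = -95] peel the +5: subtract 5 from each side ⇒ sub: -4*(x^2) = -100.
Step 2. [-4*(x^2) = -100] leading coefficient -4: divide by -4. So div: x^2 = 25.
Step 3. [x^2 = 25] √ both sides: 25 ≥ 0 gives two branches. So sqrt: x = 5 or -5.

Answer: x ∈ {-5, 5}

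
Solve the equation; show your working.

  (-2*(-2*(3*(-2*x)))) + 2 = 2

Step 1. [(-2*(-2*(3*(-2*x)))) + 2 = 2] subtract 2: x sits inside (… + 2). So sub: -2*(-2*(3*(-2*x))) = 0.
Step 2. [-2*(-2*(3*(-2*x))) = 0] divide by the outer -2 ⇒ div: -2*(3*(-2*x)) = 0.
Step 3. [-2*(3*(-2*x)) = 0] -2 out front; divide by -2, so div: 3*(-2*x) = 0.
Step 4. [3*(-2*x) = 0] 3·(inner) — divide through by 3, so div: -2*x = 0.
Step 5. [-2*x = 0] -2 out front; divide by -2 ⇒ div: x = 0.

Answer: x ∈ {0}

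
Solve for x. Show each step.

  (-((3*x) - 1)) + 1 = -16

Step 1. [(-((3*x) - 1)) + 1 = -16] 1 comes off first (subtract 1). So sub: -((3*x) - 1) = -17.
Step 2. [-((3*x) - 1) = -17] flip signs both sides ⇒ neg: (3*x) - 1 = 17.
Step 3. [(3*x) - 1 = 17] 1 comes off first (add 1). So sub: 3*x = 18.
Step 4. [3*x = 18] LHS = 3·(…); ÷3 both sides ⇒ div: x = 6.

Answer: x ∈ {6}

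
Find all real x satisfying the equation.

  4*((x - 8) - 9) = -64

Step 1. [4*((x - 8) - 9) = -64] 4 out front; divide by 4. So div: (x - 8) - 9 = -16.
Step 2. [(x - 8) - 9 = -16] peel the -9: add 9 from each side. So sub: x - 8 = -7.
Step 3. [x - 8 = -7] peel the -8: add 8 from each side. So sub: x = 1.

Answer: x ∈ {1}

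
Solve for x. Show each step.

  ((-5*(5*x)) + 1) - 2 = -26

Step 1. [((-5*(5*x)) + 1) - 2 = -26] the outer -2 inverts by adding 2 ⇒ sub: (-5*(5*x)) + 1 = -24.
Step 2. [(-5*(5*x)) + 1 = -24] the outer +1 inverts by subtracting 1. So sub: -5*(5*x) = -25.
Step 3. [-5*(5*x) = -25] -5 out front; divide by -5 ⇒ div: 5*x = 5.
Step 4. [5*x = 5] divide by the outer 5. So div: x = 1.

Answer: x ∈ {1}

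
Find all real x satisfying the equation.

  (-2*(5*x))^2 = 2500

Step 1. [(-2*(5*x))^2 = 2500] 2500 ≥ 0, LHS is (·)² — take ±√, so sqrt: -2*(5*x) = 50 or -50.
Step 2. [-2*(5*x) = 50 or -50] -2 out front; divide by -2 ⇒ div: 5*x = -25 or 25.
Step 3. [5*x = -25 or 25] LHS = 5·(…); ÷5 both sides, so div: x = -5 or 5.

Answer: x ∈ {-5, 5}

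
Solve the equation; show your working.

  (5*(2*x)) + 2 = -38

Step 1. [(5*(2*x)) + 2 = -38] +2 is outermost — subtract 2 both sides. So sub: 5*(2*x) = -40.
Step 2. [5*(2*x) = -40] LHS = 5·(…); ÷5 both sides, so div: 2*x = -8.
Step 3. [2*x = -8] LHS = 2·(…); ÷2 both sides, so div: x = -4.

Answer: x ∈ {-4}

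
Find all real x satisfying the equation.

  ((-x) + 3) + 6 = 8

Step 1. [((-x) + 3) + 6 = 8] peel the +6: subtract 6 from each side. So sub: (-x) + 3 = 2.
Step 2. [(-x) + 3 = 2] subtract 3: x sits inside (… + 3), so sub: -x = -1.
Step 3. [-x = -1] flip signs both sides ⇒ neg: x = 1.

Answer: x ∈ {1}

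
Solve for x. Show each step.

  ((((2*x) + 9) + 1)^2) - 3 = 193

Step 1. [((((2*x) + 9) + 1)^2) - 3 = 193] add 3: x sits inside (… - 3), so sub: (((2*x) + 9) + 1)^2 = 196.
Step 2. [(((2*x) + 9) + 1)^2 = 196] 196 ≥ 0, LHS is (·)² — take ±√ ⇒ sqrt: ((2*x) + 9) + 1 = 14 or -14.
Step 3. [((2*x) + 9) + 1 = 14 or -14] subtract 1: x sits inside (… + 1) ⇒ sub: (2*x) + 9 = 13 or -15.
Step 4. [(2*x) + 9 = 13 or -15] peel the +9: subtract 9 from each side, so sub: 2*x = 4 or -24.
Step 5. [2*x = 4 or -24] divide by the outer 2 ⇒ div: x = 2 or -12.

Answer: x ∈ {-12, 2}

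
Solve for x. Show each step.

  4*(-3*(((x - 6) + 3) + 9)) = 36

Step 1. [4*(-3*(((x - 6) + 3) + 9)) = 36] LHS = 4·(…); ÷4 both sides ⇒ div: -3*(((x - 6) + 3) + 9) = 9.
Step 2. [-3*(((x - 6) + 3) + 9) = 9] LHS = -3·(…); ÷-3 both sides, so div: ((x - 6) + 3) + 9 = -3.
Step 3. [((x - 6) + 3) + 9 = -3] +9 is outermost — subtract 9 both sides, so sub: (x - 6) + 3 = -12.
Step 4. [(x - 6) + 3 = -12] peel the +3: subtract 3 from each side. So sub: x - 6 = -15.
Step 5. [x - 6 = -15] -6 is outermost — add 6 both sides, so sub: x = -9.

Answer: x ∈ {-9}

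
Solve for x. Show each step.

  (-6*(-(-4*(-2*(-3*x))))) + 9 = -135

Step 1. [(-6*(-(-4*(-2*(-3*x))))) + 9 = -135] 9 comes off first (subtract 9) ⇒ sub: -6*(-(-4*(-2*(-3*x)))) = -144.
Step 2. [-6*(-(-4*(-2*(-3*x)))) = -144] divide by the outer -6, so div: -(-4*(-2*(-3*x))) = 24.
Step 3. [-(-4*(-2*(-3*x))) = 24] flip signs both sides. So neg: -4*(-2*(-3*x)) = -24.
Step 4. [-4*(-2*(-3*x)) = -24] divide by the outer -4 ⇒ div: -2*(-3*x) = 6.
Step 5. [-2*(-3*x) = 6] -2·(inner) — divide through by -2 ⇒ div: -3*x = -3.
Step 6. [-3*x = -3] LHS = -3·(…); ÷-3 both sides ⇒ div: x = 1.

Answer: x ∈ {1}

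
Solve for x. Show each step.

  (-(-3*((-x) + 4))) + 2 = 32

Step 1. [(-(-3*((-x) + 4))) + 2 = 32] the outer +2 inverts by subtracting 2 ⇒ sub: -(-3*((-x) + 4)) = 30.
Step 2. [-(-3*((-x) + 4)) = 30] LHS negated; negate both sides. So neg: -3*((-x) + 4) = -30.
Step 3. [-3*((-x) + 4) = -30] divide by the outer -3 ⇒ div: (-x) + 4 = 10.
Step 4. [(-x) + 4 = 10] the outer +4 inverts by subtracting 4. So sub: -x = 6.
Step 5. [-x = 6] LHS negated; negate both sides, so neg: x = -6.

Answer: x ∈ {-6}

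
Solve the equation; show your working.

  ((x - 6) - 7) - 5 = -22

Step 1. [((x - 6) - 7) - 5 = -22] the outer -5 inverts by adding 5. So sub: (x - 6) - 7 = -17.
Step 2. [(x - 6) - 7 = -17] add 7: x sits inside (… - 7), so sub: x - 6 = -10.
Step 3. [x - 6 = -10] peel the -6: add 6 from each side. So sub: x = -4.

Answer: x ∈ {-4}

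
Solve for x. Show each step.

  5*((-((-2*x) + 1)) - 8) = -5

Step 1. [5*((-((-2*x) + 1)) - 8) = -5] 5 out front; divide by 5, so div: (-((-2*x) + 1)) - 8 = -1.
Step 2. [(-((-2*x) + 1)) - 8 = -1] the outer -8 inverts by adding 8 ⇒ sub: -((-2*x) + 1) = 7.
Step 3. [-((-2*x) + 1) = 7] flip signs both sides ⇒ neg: (-2*x) + 1 = -7.
Step 4. [(-2*x) + 1 = -7] the outer +1 inverts by subtracting 1. So sub: -2*x = -8.
Step 5. [-2*x = -8] divide by the outer -2 ⇒ div: x = 4.

Answer: x ∈ {4}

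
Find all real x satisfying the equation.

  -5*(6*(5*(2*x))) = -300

Step 1. [-5*(6*(5*(2*x))) = -300] -5 out front; divide by -5 ⇒ div: 6*(5*(2*x)) = 60.
Step 2. [6*(5*(2*x)) = 60] 6 out front; divide by 6. So div: 5*(2*x) = 10.
Step 3. [5*(2*x) = 10] 5 out front; divide by 5, so div: 2*x = 2.
Step 4. [2*x = 2] 2·(inner) — divide through by 2. So div: x = 1.

Answer: x ∈ {1}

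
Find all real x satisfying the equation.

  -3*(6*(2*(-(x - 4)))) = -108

Step 1. [-3*(6*(2*(-(x - 4)))) = -108] divide by the outer -3 ⇒ div: 6*(2*(-(x - 4))) = 36.
Step 2. [6*(2*(-(x - 4))) = 36] leading coefficient 6: divide by 6, so div: 2*(-(x - 4)) = 6.
Step 3. [2*(-(x - 4)) = 6] leading coefficient 2: divide by 2, so div: -(x - 4) = 3.
Step 4. [-(x - 4) = 3] flip signs both sides ⇒ neg: x - 4 = -3.
Step 5. [x - 4 = -3] add 4: x sits inside (… - 4), so sub: x = 1.

Answer: x ∈ {1}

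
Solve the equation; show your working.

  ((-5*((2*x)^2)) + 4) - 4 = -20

Step 1. [((-5*((2*x)^2)) + 4) - 4 = -20] 4 comes off first (add 4) ⇒ sub: (-5*((2*x)^2)) + 4 = -16.
Step 2. [(-5*((2*x)^2)) + 4 = -16] +4 is outermost — subtract 4 both sides ⇒ sub: -5*((2*x)^2) = -20.
Step 3. [-5*((2*x)^2) = -20] divide by the outer -5. So div: (2*x)^2 = 4.
Step 4. [(2*x)^2 = 4] 4 ≥ 0, LHS is (·)² — take ±√, so sqrt: 2*x = 2 or -2.
Step 5. [2*x = 2 or -2] 2 out front; divide by 2. So div: x = 1 or -1.

Answer: x ∈ {-1, 1}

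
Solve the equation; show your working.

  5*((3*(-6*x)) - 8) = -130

Step 1. [5*((3*(-6*x)) - 8) = -130] 5·(inner) — divide through by 5. So div: (3*(-6*x)) - 8 = -26.
Step 2. [(3*(-6*x)) - 8 = -26] the outer -8 inverts by adding 8 ⇒ sub: 3*(-6*x) = -18.
Step 3. [3*(-6*x) = -18] 3 out front; divide by 3 ⇒ div: -6*x = -6.
Step 4. [-6*x = -6] leading coefficient -6: divide by -6. So div: x = 1.

Answer: x ∈ {1}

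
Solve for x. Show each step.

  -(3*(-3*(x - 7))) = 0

Step 1. [-(3*(-3*(x - 7))) = 0] LHS negated; negate both sides, so neg: 3*(-3*(x - 7)) = 0.
Step 2. [3*(-3*(x - 7)) = 0] divide by the outer 3, so div: -3*(x - 7) = 0.
Step 3. [-3*(x - 7) = 0] -3·(inner) — divide through by -3. So div: x - 7 = 0.
Step 4. [x - 7 = 0] -7 is outermost — add 7 both sides. So sub: x = 7.

Answer: x ∈ {7}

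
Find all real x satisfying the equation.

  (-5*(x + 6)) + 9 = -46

Step 1. [(-5*(x + 6)) + 9 = -46] +9 is outermost — subtract 9 both sides ⇒ sub: -5*(x + 6) = -55.
Step 2. [-5*(x + 6) = -55] -5 out front; divide by -5, so div: x + 6 = 11.
Step 3. [x + 6 = 11] subtract 6: x sits inside (… + 6). So sub: x = 5.

Answer: x ∈ {5}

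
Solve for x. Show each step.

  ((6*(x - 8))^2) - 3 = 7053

Step 1. [((6*(x - 8))^2) - 3 = 7053] peel the -3: add 3 from each side ⇒ sub: (6*(x - 8))^2 = 7056.
Step 2. [(6*(x - 8))^2 = 7056] 7056 ≥ 0, LHS is (·)² — take ±√. So sqrt: 6*(x - 8) = 84 or -84.
Step 3. [6*(x - 8) = 84 or -84] 6·(inner) — divide through by 6 ⇒ div: x - 8 = 14 or -14.
Step 4. [x - 8 = 14 or -14] 8 comes off first (add 8), so sub: x = 22 or -6.

Answer: x ∈ {-6, 22}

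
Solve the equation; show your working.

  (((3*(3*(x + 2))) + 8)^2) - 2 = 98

Step 1. [(((3*(3*(x + 2))) + 8)^2) - 2 = 98] 2 comes off first (add 2). So sub: ((3*(3*(x + 2))) + 8)^2 = 100.
Step 2. [((3*(3*(x + 2))) + 8)^2 = 100] LHS squared, RHS 100 ≥ 0: apply √ (±). So sqrt: (3*(3*(x + 2))) + 8 = 10 or -10.
Step 3. [(3*(3*(x + 2))) + 8 = 10 or -10] peel the +8: subtract 8 from each side, so sub: 3*(3*(x + 2)) = 2 or -18.
Step 4. [3*(3*(x + 2)) = 2 or -18] divide by the outer 3 ⇒ div: 3*(x + 2) = 2/3 or -6.
Step 5. [3*(x + 2) = 2/3 or -6] divide by the outer 3 ⇒ div: x + 2 = 2/9 or -2.
Step 6. [x + 2 = 2/9 or -2] peel the +2: subtract 2 from each side ⇒ sub: x = -16/9 or -4.

Answer: x ∈ {-4, -16/9}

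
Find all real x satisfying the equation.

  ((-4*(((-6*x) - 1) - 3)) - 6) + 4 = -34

Step 1. [((-4*(((-6*x) - 1) - 3)) - 6) + 4 = -34] the outer +4 inverts by subtracting 4, so sub: (-4*(((-6*x) - 1) - 3)) - 6 = -38.
Step 2. [(-4*(((-6*x) - 1) - 3)) - 6 = -38] add 6: x sits inside (… - 6). So sub: -4*(((-6*x) - 1) - 3) = -32.
Step 3. [-4*(((-6*x) - 1) - 3) = -32] -4·(inner) — divide through by -4. So div: ((-6*x) - 1) - 3 = 8.
Step 4. [((-6*x) - 1) - 3 = 8] -3 is outermost — add 3 both sides ⇒ sub: (-6*x) - 1 = 11.
Step 5. [(-6*x) - 1 = 11] -1 is outermost — add 1 both sides, so sub: -6*x = 12.
Step 6. [-6*x = 12] LHS = -6·(…); ÷-6 both sides, so div: x = -2.

Answer: x ∈ {-2}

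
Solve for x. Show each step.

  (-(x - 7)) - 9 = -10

Step 1. [(-(x - 7)) - 9 = -10] -9 is outermost — add 9 both sides. So sub: -(x - 7) = -1.
Step 2. [-(x - 7) = -1] LHS negated; negate both sides. So neg: x - 7 = 1.
Step 3. [x - 7 = 1] the outer -7 inverts by adding 7. So sub: x = 8.

Answer: x ∈ {8}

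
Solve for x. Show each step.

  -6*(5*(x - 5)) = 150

Step 1. [-6*(5*(x - 5)) = 150] divide by the outer -6. So div: 5*(x - 5) = -25.
Step 2. [5*(x - 5) = -25] LHS = 5·(…); ÷5 both sides, so div: x - 5 = -5.
Step 3. [x - 5 = -5] 5 comes off first (add 5) ⇒ sub: x = 0.

Answer: x ∈ {0}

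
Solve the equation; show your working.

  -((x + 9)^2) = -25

Step 1. [-((x + 9)^2) = -25] leading − — multiply by −1. So neg: (x + 9)^2 = 25.
Step 2. [(x + 9)^2 = 25] √ both sides: 25 ≥ 0 gives two branches ⇒ sqrt: x + 9 = 5 or -5.
Step 3. [x + 9 = 5 or -5] the outer +9 inverts by subtracting 9 ⇒ sub: x = -4 or -14.

Answer: x ∈ {-14, -4}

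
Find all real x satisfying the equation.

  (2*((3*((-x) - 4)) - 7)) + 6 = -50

Step 1. [(2*((3*((-x) - 4)) - 7)) + 6 = -50] 6 comes off first (subtract 6). So sub: 2*((3*((-x) - 4)) - 7) = -56.
Step 2. [2*((3*((-x) - 4)) - 7) = -56] 2·(inner) — divide through by 2 ⇒ div: (3*((-x) - 4)) - 7 = -28.
Step 3. [(3*((-x) - 4)) - 7 = -28] add 7: x sits inside (… - 7). So sub: 3*((-x) - 4) = -21.
Step 4. [3*((-x) - 4) = -21] leading coefficient 3: divide by 3 ⇒ div: (-x) - 4 = -7.
Step 5. [(-x) - 4 = -7] peel the -4: add 4 from each side ⇒ sub: -x = -3.
Step 6. [-x = -3] leading − — multiply by −1. So neg: x = 3.

Answer: x ∈ {3}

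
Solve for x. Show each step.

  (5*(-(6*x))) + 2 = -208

Step 1. [(5*(-(6*x))) + 2 = -208] +2 is outermost — subtract 2 both sides, so sub: 5*(-(6*x)) = -210.
Step 2. [5*(-(6*x)) = -210] LHS = 5·(…); ÷5 both sides. So div: -(6*x) = -42.
Step 3. [-(6*x) = -42] flip signs both sides ⇒ neg: 6*x = 42.
Step 4. [6*x = 42] 6·(inner) — divide through by 6. So div: x = 7.

Answer: x ∈ {7}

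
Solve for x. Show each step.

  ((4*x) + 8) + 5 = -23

Step 1. [((4*x) + 8) + 5 = -23] +5 is outermost — subtract 5 both sides ⇒ sub: (4*x) + 8 = -28.
Step 2. [(4*x) + 8 = -28] +8 is outermost — subtract 8 both sides, so sub: 4*x = -36.
Step 3. [4*x = -36] leading coefficient 4: divide by 4 ⇒ div: x = -9.

Answer: x ∈ {-9}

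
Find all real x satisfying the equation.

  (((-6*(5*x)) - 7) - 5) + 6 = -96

Step 1. [(((-6*(5*x)) - 7) - 5) + 6 = -96] subtract 6: x sits inside (… + 6). So sub: ((-6*(5*x)) - 7) - 5 = -102.
Step 2. [((-6*(5*x)) - 7) - 5 = -102] 5 comes off first (add 5), so sub: (-6*(5*x)) - 7 = -97.
Step 3. [(-6*(5*x)) - 7 = -97] add 7: x sits inside (… - 7). So sub: -6*(5*x) = -90.
Step 4. [-6*(5*x) = -90] -6 out front; divide by -6 ⇒ div: 5*x = 15.
Step 5. [5*x = 15] 5 out front; divide by 5, so div: x = 3.

Answer: x ∈ {3}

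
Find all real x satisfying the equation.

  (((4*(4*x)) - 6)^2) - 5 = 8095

Step 1. [(((4*(4*x)) - 6)^2) - 5 = 8095] add 5: x sits inside (… - 5). So sub: ((4*(4*x)) - 6)^2 = 8100.
Step 2. [((4*(4*x)) - 6)^2 = 8100] LHS squared, RHS 8100 ≥ 0: apply √ (±), so sqrt: (4*(4*x)) - 6 = 90 or -90.
Step 3. [(4*(4*x)) - 6 = 90 or -90] -6 is outermost — add 6 both sides, so sub: 4*(4*x) = 96 or -84.
Step 4. [4*(4*x) = 96 or -84] 4·(inner) — divide through by 4. So div: 4*x = 24 or -21.
Step 5. [4*x = 24 or -21] 4 out front; divide by 4, so div: x = 6 or -21/4.

Answer: x ∈ {-21/4, 6}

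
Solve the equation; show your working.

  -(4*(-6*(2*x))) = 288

Step 1. [-(4*(-6*(2*x))) = 288] flip signs both sides. So neg: 4*(-6*(2*x)) = -288.
Step 2. [4*(-6*(2*x)) = -288] 4·(inner) — divide through by 4 ⇒ div: -6*(2*x) = -72.
Step 3. [-6*(2*x) = -72] -6 out front; divide by -6 ⇒ div: 2*x = 12.
Step 4. [2*x = 12] 2 out front; divide by 2. So div: x = 6.

Answer: x ∈ {6}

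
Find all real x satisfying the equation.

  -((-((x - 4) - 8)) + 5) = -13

Step 1. [-((-((x - 4) - 8)) + 5) = -13] LHS negated; negate both sides. So neg: (-((x - 4) - 8)) + 5 = 13.
Step 2. [(-((x - 4) - 8)) + 5 = 13] the outer +5 inverts by subtracting 5 ⇒ sub: -((x - 4) - 8) = 8.
Step 3. [-((x - 4) - 8) = 8] flip signs both sides, so neg: (x - 4) - 8 = -8.
Step 4. [(x - 4) - 8 = -8] the outer -8 inverts by adding 8. So sub: x - 4 = 0.
Step 5. [x - 4 = 0] add 4: x sits inside (… - 4). So sub: x = 4.

Answer: x ∈ {4}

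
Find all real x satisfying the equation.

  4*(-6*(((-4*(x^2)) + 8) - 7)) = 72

Step 1. [4*(-6*(((-4*(x^2)) + 8) - 7)) = 72] divide by the outer 4. So div: -6*(((-4*(x^2)) + 8) - 7) = 18.
Step 2. [-6*(((-4*(x^2)) + 8) - 7) = 18] leading coefficient -6: divide by -6. So div: ((-4*(x^2)) + 8) - 7 = -3.
Step 3. [((-4*(x^2)) + 8) - 7 = -3] add 7: x sits inside (… - 7). So sub: (-4*(x^2)) + 8 = 4.
Step 4. [(-4*(x^2)) + 8 = 4] peel the +8: subtract 8 from each side, so sub: -4*(x^2) = -4.
Step 5. [-4*(x^2) = -4] LHS = -4·(…); ÷-4 both sides. So div: x^2 = 1.
Step 6. [x^2 = 1] √ both sides: 1 ≥ 0 gives two branches, so sqrt: x = 1 or -1.

Answer: x ∈ {-1, 1}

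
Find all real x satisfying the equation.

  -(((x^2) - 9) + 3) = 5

Step 1. [-(((x^2) - 9) + 3) = 5] flip signs both sides, so neg: ((x^2) - 9) + 3 = -5.
Step 2. [((x^2) - 9) + 3 = -5] subtract 3: x sits inside (… + 3). So sub: (x^2) - 9 = -8.
Step 3. [(x^2) - 9 = -8] 9 comes off first (add 9), so sub: x^2 = 1.
Step 4. [x^2 = 1] √ both sides: 1 ≥ 0 gives two branches, so sqrt: x = 1 or -1.

Answer: x ∈ {-1, 1}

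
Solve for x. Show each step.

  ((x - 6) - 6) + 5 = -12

Step 1. [((x - 6) - 6) + 5 = -12] subtract 5: x sits inside (… + 5). So sub: (x - 6) - 6 = -17.
Step 2. [(x - 6) - 6 = -17] the outer -6 inverts by adding 6, so sub: x - 6 = -11.
Step 3. [x - 6 = -11] add 6: x sits inside (… - 6). So sub: x = -5.

Answer: x ∈ {-5}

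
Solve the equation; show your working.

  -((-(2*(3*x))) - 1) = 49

Step 1. [-((-(2*(3*x))) - 1) = 49] LHS negated; negate both sides, so neg: (-(2*(3*x))) - 1 = -49.
Step 2. [(-(2*(3*x))) - 1 = -49] the outer -1 inverts by adding 1, so sub: -(2*(3*x)) = -48.
Step 3. [-(2*(3*x)) = -48] flip signs both sides, so neg: 2*(3*x) = 48.
Step 4. [2*(3*x) = 48] 2 out front; divide by 2, so div: 3*x = 24.
Step 5. [3*x = 24] divide by the outer 3 ⇒ div: x = 8.

Answer: x ∈ {8}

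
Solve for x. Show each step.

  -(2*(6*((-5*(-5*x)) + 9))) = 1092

Step 1. [-(2*(6*((-5*(-5*x)) + 9))) = 1092] LHS negated; negate both sides ⇒ neg: 2*(6*((-5*(-5*x)) + 9)) = -1092.
Step 2. [2*(6*((-5*(-5*x)) + 9)) = -1092] leading coefficient 2: divide by 2, so div: 6*((-5*(-5*x)) + 9) = -546.
Step 3. [6*((-5*(-5*x)) + 9) = -546] divide by the outer 6, so div: (-5*(-5*x)) + 9 = -91.
Step 4. [(-5*(-5*x)) + 9 = -91] +9 is outermost — subtract 9 both sides ⇒ sub: -5*(-5*x) = -100.
Step 5. [-5*(-5*x) = -100] leading coefficient -5: divide by -5, so div: -5*x = 20.
Step 6. [-5*x = 20] divide by the outer -5. So div: x = -4.

Answer: x ∈ {-4}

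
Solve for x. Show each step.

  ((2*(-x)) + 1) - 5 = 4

Step 1. [((2*(-x)) + 1) - 5 = 4] -5 is outermost — add 5 both sides, so sub: (2*(-x)) + 1 = 9.
Step 2. [(2*(-x)) + 1 = 9] 1 comes off first (subtract 1), so sub: 2*(-x) = 8.
Step 3. [2*(-x) = 8] LHS = 2·(…); ÷2 both sides. So div: -x = 4.
Step 4. [-x = 4] leading − — multiply by −1, so neg: x = -4.

Answer: x ∈ {-4}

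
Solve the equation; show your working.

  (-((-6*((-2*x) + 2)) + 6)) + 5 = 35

Step 1. [(-((-6*((-2*x) + 2)) + 6)) + 5 = 35] subtract 5: x sits inside (… + 5), so sub: -((-6*((-2*x) + 2)) + 6) = 30.
Step 2. [-((-6*((-2*x) + 2)) + 6) = 30] leading − — multiply by −1. So neg: (-6*((-2*x) + 2)) + 6 = -30.
Step 3. [(-6*((-2*x) + 2)) + 6 = -30] -6 | LHS and -6 | -30: pull -6 out. So factor: ((-2*x) + 2) - 1 = 5.
Step 4. [((-2*x) + 2) - 1 = 5] add 1: x sits inside (… - 1). So sub: (-2*x) + 2 = 6.
Step 5. [(-2*x) + 2 = 6] the outer +2 inverts by subtracting 2 ⇒ sub: -2*x = 4.
Step 6. [-2*x = 4] -2·(inner) — divide through by -2 ⇒ div: x = -2.

Answer: x ∈ {-2}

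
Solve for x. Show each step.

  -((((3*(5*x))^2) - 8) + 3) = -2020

Step 1. [-((((3*(5*x))^2) - 8) + 3) = -2020] leading − — multiply by −1. So neg: (((3*(5*x))^2) - 8) + 3 = 2020.
Step 2. [(((3*(5*x))^2) - 8) + 3 = 2020] the outer +3 inverts by subtracting 3 ⇒ sub: ((3*(5*x))^2) - 8 = 2017.
Step 3. [((3*(5*x))^2) - 8 = 2017] the outer -8 inverts by adding 8. So sub: (3*(5*x))^2 = 2025.
Step 4. [(3*(5*x))^2 = 2025] √ both sides: 2025 ≥ 0 gives two branches, so sqrt: 3*(5*x) = 45 or -45.
Step 5. [3*(5*x) = 45 or -45] 3·(inner) — divide through by 3 ⇒ div: 5*x = 15 or -15.
Step 6. [5*x = 15 or -15] divide by the outer 5 ⇒ div: x = 3 or -3.

Answer: x ∈ {-3, 3}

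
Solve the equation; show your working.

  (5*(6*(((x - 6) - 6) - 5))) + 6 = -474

Step 1. [(5*(6*(((x - 6) - 6) - 5))) + 6 = -474] +6 is outermost — subtract 6 both sides. So sub: 5*(6*(((x - 6) - 6) - 5)) = -480.
Step 2. [5*(6*(((x - 6) - 6) - 5)) = -480] leading coefficient 5: divide by 5 ⇒ div: 6*(((x - 6) - 6) - 5) = -96.
Step 3. [6*(((x - 6) - 6) - 5) = -96] 6·(inner) — divide through by 6, so div: ((x - 6) - 6) - 5 = -16.
Step 4. [((x - 6) - 6) - 5 = -16] add 5: x sits inside (… - 5). So sub: (x - 6) - 6 = -11.
Step 5. [(x - 6) - 6 = -11] add 6: x sits inside (… - 6) ⇒ sub: x - 6 = -5.
Step 6. [x - 6 = -5] peel the -6: add 6 from each side, so sub: x = 1.

Answer: x ∈ {1}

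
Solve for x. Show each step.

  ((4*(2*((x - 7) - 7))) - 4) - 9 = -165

Step 1. [((4*(2*((x - 7) - 7))) - 4) - 9 = -165] the outer -9 inverts by adding 9, so sub: (4*(2*((x - 7) - 7))) - 4 = -156.
Step 2. [(4*(2*((x - 7) - 7))) - 4 = -156] 4 divides every term; factor it out. So factor: (2*((x - 7) - 7)) - 1 = -39.
Step 3. [(2*((x - 7) - 7)) - 1 = -39] -1 is outermost — add 1 both sides. So sub: 2*((x - 7) - 7) = -38.
Step 4. [2*((x - 7) - 7) = -38] leading coefficient 2: divide by 2 ⇒ div: (x - 7) - 7 = -19.
Step 5. [(x - 7) - 7 = -19] 7 comes off first (add 7) ⇒ sub: x - 7 = -12.
Step 6. [x - 7 = -12] the outer -7 inverts by adding 7. So sub: x = -5.

Answer: x ∈ {-5}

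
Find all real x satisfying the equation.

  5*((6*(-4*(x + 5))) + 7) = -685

Step 1. [5*((6*(-4*(x + 5))) + 7) = -685] divide by the outer 5 ⇒ div: (6*(-4*(x + 5))) + 7 = -137.
Step 2. [(6*(-4*(x + 5))) + 7 = -137] peel the +7: subtract 7 from each side, so sub: 6*(-4*(x + 5)) = -144.
Step 3. [6*(-4*(x + 5)) = -144] divide by the outer 6, so div: -4*(x + 5) = -24.
Step 4. [-4*(x + 5) = -24] -4 out front; divide by -4. So div: x + 5 = 6.
Step 5. [x + 5 = 6] the outer +5 inverts by subtracting 5. So sub: x = 1.

Answer: x ∈ {1}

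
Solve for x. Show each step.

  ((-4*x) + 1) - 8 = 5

Step 1. [((-4*x) + 1) - 8 = 5] peel the -8: add 8 from each side ⇒ sub: (-4*x) + 1 = 13.
Step 2. [(-4*x) + 1 = 13] peel the +1: subtract 1 from each side ⇒ sub: -4*x = 12.
Step 3. [-4*x = 12] -4 out front; divide by -4. So div: x = -3.

Answer: x ∈ {-3}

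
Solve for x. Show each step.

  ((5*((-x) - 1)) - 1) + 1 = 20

Step 1. [((5*((-x) - 1)) - 1) + 1 = 20] 1 comes off first (subtract 1), so sub: (5*((-x) - 1)) - 1 = 19.
Step 2. [(5*((-x) - 1)) - 1 = 19] add 1: x sits inside (… - 1), so sub: 5*((-x) - 1) = 20.
Step 3. [5*((-x) - 1) = 20] leading coefficient 5: divide by 5. So div: (-x) - 1 = 4.
Step 4. [(-x) - 1 = 4] the outer -1 inverts by adding 1. So sub: -x = 5.
Step 5. [-x = 5] LHS negated; negate both sides ⇒ neg: x = -5.

Answer: x ∈ {-5}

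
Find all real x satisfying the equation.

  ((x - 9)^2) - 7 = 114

Step 1. [((x - 9)^2) - 7 = 114] add 7: x sits inside (… - 7). So sub: (x - 9)^2 = 121.
Step 2. [(x - 9)^2 = 121] √ both sides: 121 ≥ 0 gives two branches, so sqrt: x - 9 = 11 or -11.
Step 3. [x - 9 = 11 or -11] 9 comes off first (add 9). So sub: x = 20 or -2.

Answer: x ∈ {-2, 20}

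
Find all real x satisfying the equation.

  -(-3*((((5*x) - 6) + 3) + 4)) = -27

Step 1. [-(-3*((((5*x) - 6) + 3) + 4)) = -27] leading − — multiply by −1, so neg: -3*((((5*x) - 6) + 3) + 4) = 27.
Step 2. [-3*((((5*x) - 6) + 3) + 4) = 27] -3·(inner) — divide through by -3, so div: (((5*x) - 6) + 3) + 4 = -9.
Step 3. [(((5*x) - 6) + 3) + 4 = -9] the outer +4 inverts by subtracting 4. So sub: ((5*x) - 6) + 3 = -13.
Step 4. [((5*x) - 6) + 3 = -13] the outer +3 inverts by subtracting 3, so sub: (5*x) - 6 = -16.
Step 5. [(5*x) - 6 = -16] 6 comes off first (add 6) ⇒ sub: 5*x = -10.
Step 6. [5*x = -10] 5·(inner) — divide through by 5, so div: x = -2.

Answer: x ∈ {-2}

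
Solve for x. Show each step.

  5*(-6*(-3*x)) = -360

Step 1. [5*(-6*(-3*x)) = -360] LHS = 5·(…); ÷5 both sides. So div: -6*(-3*x) = -72.
Step 2. [-6*(-3*x) = -72] leading coefficient -6: divide by -6 ⇒ div: -3*x = 12.
Step 3. [-3*x = 12] divide by the outer -3. So div: x = -4.

Answer: x ∈ {-4}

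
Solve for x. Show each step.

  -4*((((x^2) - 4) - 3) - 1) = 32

Step 1. [-4*((((x^2) - 4) - 3) - 1) = 32] -4·(inner) — divide through by -4. So div: (((x^2) - 4) - 3) - 1 = -8.
Step 2. [(((x^2) - 4) - 3) - 1 = -8] -1 is outermost — add 1 both sides, so sub: ((x^2) - 4) - 3 = -7.
Step 3. [((x^2) - 4) - 3 = -7] peel the -3: add 3 from each side. So sub: (x^2) - 4 = -4.
Step 4. [(x^2) - 4 = -4] 4 comes off first (add 4), so sub: x^2 = 0.
Step 5. [x^2 = 0] LHS squared, RHS 0 ≥ 0: apply √ (±), so sqrt: x = 0.

Answer: x ∈ {0}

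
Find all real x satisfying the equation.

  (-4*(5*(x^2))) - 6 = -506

Step 1. [(-4*(5*(x^2))) - 6 = -506] the outer -6 inverts by adding 6, so sub: -4*(5*(x^2)) = -500.
Step 2. [-4*(5*(x^2)) = -500] -4 out front; divide by -4 ⇒ div: 5*(x^2) = 125.
Step 3. [5*(x^2) = 125] 5·(inner) — divide through by 5, so div: x^2 = 25.
Step 4. [x^2 = 25] √ both sides: 25 ≥ 0 gives two branches ⇒ sqrt: x = 5 or -5.

Answer: x ∈ {-5, 5}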